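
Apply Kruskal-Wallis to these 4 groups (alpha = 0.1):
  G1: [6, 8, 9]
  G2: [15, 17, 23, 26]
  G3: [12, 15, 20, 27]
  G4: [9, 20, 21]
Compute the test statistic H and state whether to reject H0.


Step 1: Combine all N = 14 observations and assign midranks.
sorted (value, group, rank): (6,G1,1), (8,G1,2), (9,G1,3.5), (9,G4,3.5), (12,G3,5), (15,G2,6.5), (15,G3,6.5), (17,G2,8), (20,G3,9.5), (20,G4,9.5), (21,G4,11), (23,G2,12), (26,G2,13), (27,G3,14)
Step 2: Sum ranks within each group.
R_1 = 6.5 (n_1 = 3)
R_2 = 39.5 (n_2 = 4)
R_3 = 35 (n_3 = 4)
R_4 = 24 (n_4 = 3)
Step 3: H = 12/(N(N+1)) * sum(R_i^2/n_i) - 3(N+1)
     = 12/(14*15) * (6.5^2/3 + 39.5^2/4 + 35^2/4 + 24^2/3) - 3*15
     = 0.057143 * 902.396 - 45
     = 6.565476.
Step 4: Ties present; correction factor C = 1 - 18/(14^3 - 14) = 0.993407. Corrected H = 6.565476 / 0.993407 = 6.609052.
Step 5: Under H0, H ~ chi^2(3); p-value = 0.085460.
Step 6: alpha = 0.1. reject H0.

H = 6.6091, df = 3, p = 0.085460, reject H0.


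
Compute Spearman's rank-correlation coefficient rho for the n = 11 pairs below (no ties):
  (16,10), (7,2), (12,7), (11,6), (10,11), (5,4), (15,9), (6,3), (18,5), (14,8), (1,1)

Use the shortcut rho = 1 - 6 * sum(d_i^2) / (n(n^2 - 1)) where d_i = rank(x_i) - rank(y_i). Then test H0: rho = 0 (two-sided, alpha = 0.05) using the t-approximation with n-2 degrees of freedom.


Step 1: Rank x and y separately (midranks; no ties here).
rank(x): 16->10, 7->4, 12->7, 11->6, 10->5, 5->2, 15->9, 6->3, 18->11, 14->8, 1->1
rank(y): 10->10, 2->2, 7->7, 6->6, 11->11, 4->4, 9->9, 3->3, 5->5, 8->8, 1->1
Step 2: d_i = R_x(i) - R_y(i); compute d_i^2.
  (10-10)^2=0, (4-2)^2=4, (7-7)^2=0, (6-6)^2=0, (5-11)^2=36, (2-4)^2=4, (9-9)^2=0, (3-3)^2=0, (11-5)^2=36, (8-8)^2=0, (1-1)^2=0
sum(d^2) = 80.
Step 3: rho = 1 - 6*80 / (11*(11^2 - 1)) = 1 - 480/1320 = 0.636364.
Step 4: Under H0, t = rho * sqrt((n-2)/(1-rho^2)) = 2.4749 ~ t(9).
Step 5: Two-sided p-value from the t-distribution with 9 df = 0.035287.
Step 6: alpha = 0.05. reject H0.

rho = 0.6364, p = 0.035287, reject H0 at alpha = 0.05.


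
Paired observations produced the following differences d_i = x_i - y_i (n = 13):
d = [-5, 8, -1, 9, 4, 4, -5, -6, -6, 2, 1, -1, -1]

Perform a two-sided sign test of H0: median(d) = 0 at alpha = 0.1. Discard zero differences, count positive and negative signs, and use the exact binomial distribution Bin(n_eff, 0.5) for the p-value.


Step 1: Discard zero differences. Original n = 13; n_eff = number of nonzero differences = 13.
Nonzero differences (with sign): -5, +8, -1, +9, +4, +4, -5, -6, -6, +2, +1, -1, -1
Step 2: Count signs: positive = 6, negative = 7.
Step 3: Under H0: P(positive) = 0.5, so the number of positives S ~ Bin(13, 0.5).
Step 4: Two-sided exact p-value = sum of Bin(13,0.5) probabilities at or below the observed probability = 1.000000.
Step 5: alpha = 0.1. fail to reject H0.

n_eff = 13, pos = 6, neg = 7, p = 1.000000, fail to reject H0.


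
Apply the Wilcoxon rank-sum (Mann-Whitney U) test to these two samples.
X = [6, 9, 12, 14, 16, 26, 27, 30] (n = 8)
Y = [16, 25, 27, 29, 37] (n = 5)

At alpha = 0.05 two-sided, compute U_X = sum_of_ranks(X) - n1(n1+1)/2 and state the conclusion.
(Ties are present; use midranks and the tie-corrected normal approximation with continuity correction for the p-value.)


Step 1: Combine and sort all 13 observations; assign midranks.
sorted (value, group): (6,X), (9,X), (12,X), (14,X), (16,X), (16,Y), (25,Y), (26,X), (27,X), (27,Y), (29,Y), (30,X), (37,Y)
ranks: 6->1, 9->2, 12->3, 14->4, 16->5.5, 16->5.5, 25->7, 26->8, 27->9.5, 27->9.5, 29->11, 30->12, 37->13
Step 2: Rank sum for X: R1 = 1 + 2 + 3 + 4 + 5.5 + 8 + 9.5 + 12 = 45.
Step 3: U_X = R1 - n1(n1+1)/2 = 45 - 8*9/2 = 45 - 36 = 9.
       U_Y = n1*n2 - U_X = 40 - 9 = 31.
Step 4: Ties are present, so use the tie-corrected normal approximation (with continuity correction) for the p-value.
Step 5: p-value = 0.123248; compare to alpha = 0.05. fail to reject H0.

U_X = 9, p = 0.123248, fail to reject H0 at alpha = 0.05.


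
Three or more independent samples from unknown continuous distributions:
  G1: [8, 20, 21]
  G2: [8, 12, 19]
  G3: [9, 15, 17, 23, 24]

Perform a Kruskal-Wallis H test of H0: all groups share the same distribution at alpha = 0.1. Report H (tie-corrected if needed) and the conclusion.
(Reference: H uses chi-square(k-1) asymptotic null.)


Step 1: Combine all N = 11 observations and assign midranks.
sorted (value, group, rank): (8,G1,1.5), (8,G2,1.5), (9,G3,3), (12,G2,4), (15,G3,5), (17,G3,6), (19,G2,7), (20,G1,8), (21,G1,9), (23,G3,10), (24,G3,11)
Step 2: Sum ranks within each group.
R_1 = 18.5 (n_1 = 3)
R_2 = 12.5 (n_2 = 3)
R_3 = 35 (n_3 = 5)
Step 3: H = 12/(N(N+1)) * sum(R_i^2/n_i) - 3(N+1)
     = 12/(11*12) * (18.5^2/3 + 12.5^2/3 + 35^2/5) - 3*12
     = 0.090909 * 411.167 - 36
     = 1.378788.
Step 4: Ties present; correction factor C = 1 - 6/(11^3 - 11) = 0.995455. Corrected H = 1.378788 / 0.995455 = 1.385084.
Step 5: Under H0, H ~ chi^2(2); p-value = 0.500303.
Step 6: alpha = 0.1. fail to reject H0.

H = 1.3851, df = 2, p = 0.500303, fail to reject H0.


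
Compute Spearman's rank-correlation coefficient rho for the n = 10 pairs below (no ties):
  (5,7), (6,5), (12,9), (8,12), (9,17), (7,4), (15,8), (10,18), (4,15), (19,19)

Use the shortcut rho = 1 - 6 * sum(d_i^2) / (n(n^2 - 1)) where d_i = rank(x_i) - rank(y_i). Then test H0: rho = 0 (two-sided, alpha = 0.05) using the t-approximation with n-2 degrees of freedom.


Step 1: Rank x and y separately (midranks; no ties here).
rank(x): 5->2, 6->3, 12->8, 8->5, 9->6, 7->4, 15->9, 10->7, 4->1, 19->10
rank(y): 7->3, 5->2, 9->5, 12->6, 17->8, 4->1, 8->4, 18->9, 15->7, 19->10
Step 2: d_i = R_x(i) - R_y(i); compute d_i^2.
  (2-3)^2=1, (3-2)^2=1, (8-5)^2=9, (5-6)^2=1, (6-8)^2=4, (4-1)^2=9, (9-4)^2=25, (7-9)^2=4, (1-7)^2=36, (10-10)^2=0
sum(d^2) = 90.
Step 3: rho = 1 - 6*90 / (10*(10^2 - 1)) = 1 - 540/990 = 0.454545.
Step 4: Under H0, t = rho * sqrt((n-2)/(1-rho^2)) = 1.4434 ~ t(8).
Step 5: Two-sided p-value from the t-distribution with 8 df = 0.186905.
Step 6: alpha = 0.05. fail to reject H0.

rho = 0.4545, p = 0.186905, fail to reject H0 at alpha = 0.05.


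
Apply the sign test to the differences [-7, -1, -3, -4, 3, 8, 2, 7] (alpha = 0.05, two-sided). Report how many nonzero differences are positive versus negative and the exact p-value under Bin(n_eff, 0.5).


Step 1: Discard zero differences. Original n = 8; n_eff = number of nonzero differences = 8.
Nonzero differences (with sign): -7, -1, -3, -4, +3, +8, +2, +7
Step 2: Count signs: positive = 4, negative = 4.
Step 3: Under H0: P(positive) = 0.5, so the number of positives S ~ Bin(8, 0.5).
Step 4: Two-sided exact p-value = sum of Bin(8,0.5) probabilities at or below the observed probability = 1.000000.
Step 5: alpha = 0.05. fail to reject H0.

n_eff = 8, pos = 4, neg = 4, p = 1.000000, fail to reject H0.


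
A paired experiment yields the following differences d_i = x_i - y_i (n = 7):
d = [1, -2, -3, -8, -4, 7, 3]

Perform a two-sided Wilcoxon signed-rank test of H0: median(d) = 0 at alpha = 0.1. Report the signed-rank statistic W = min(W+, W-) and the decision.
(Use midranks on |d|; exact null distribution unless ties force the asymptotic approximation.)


Step 1: Drop any zero differences (none here) and take |d_i|.
|d| = [1, 2, 3, 8, 4, 7, 3]
Step 2: Midrank |d_i| (ties get averaged ranks).
ranks: |1|->1, |2|->2, |3|->3.5, |8|->7, |4|->5, |7|->6, |3|->3.5
Step 3: Attach original signs; sum ranks with positive sign and with negative sign.
W+ = 1 + 6 + 3.5 = 10.5
W- = 2 + 3.5 + 7 + 5 = 17.5
(Check: W+ + W- = 28 should equal n(n+1)/2 = 28.)
Step 4: Test statistic W = min(W+, W-) = 10.5.
Step 5: Ties in |d|, so use the tie-corrected normal approximation.
        E[W] = n(n+1)/4 = 7*8/4 = 14.
        Tie groups: |d|=3 (t=2); sum(t^3 - t) = 6.
        Var[W] = n(n+1)(2n+1)/24 - sum(t^3-t)/48 = 840/24 - 6/48 = 34.875.
        z = (W - E[W]) / sqrt(Var[W]) = (10.5 - 14) / 5.9055 = -0.5927.
        Two-sided p = 2*Phi(z) = 0.553404.
Step 6: alpha = 0.1. fail to reject H0.

W+ = 10.5, W- = 17.5, W = min = 10.5, p = 0.553404, fail to reject H0.


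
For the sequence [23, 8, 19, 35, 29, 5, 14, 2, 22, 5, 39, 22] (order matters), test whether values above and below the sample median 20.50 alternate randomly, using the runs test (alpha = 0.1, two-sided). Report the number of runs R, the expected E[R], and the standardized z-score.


Step 1: Compute median = 20.50; label A = above, B = below.
Labels in order: ABBAABBBABAA  (n_A = 6, n_B = 6)
Step 2: Count runs R = 7.
Step 3: Under H0 (random ordering), E[R] = 2*n_A*n_B/(n_A+n_B) + 1 = 2*6*6/12 + 1 = 7.0000.
        Var[R] = 2*n_A*n_B*(2*n_A*n_B - n_A - n_B) / ((n_A+n_B)^2 * (n_A+n_B-1)) = 4320/1584 = 2.7273.
        SD[R] = 1.6514.
Step 4: R = E[R], so z = 0 with no continuity correction.
Step 5: Two-sided p-value via normal approximation = 2*(1 - Phi(|z|)) = 1.000000.
Step 6: alpha = 0.1. fail to reject H0.

R = 7, z = 0.0000, p = 1.000000, fail to reject H0.


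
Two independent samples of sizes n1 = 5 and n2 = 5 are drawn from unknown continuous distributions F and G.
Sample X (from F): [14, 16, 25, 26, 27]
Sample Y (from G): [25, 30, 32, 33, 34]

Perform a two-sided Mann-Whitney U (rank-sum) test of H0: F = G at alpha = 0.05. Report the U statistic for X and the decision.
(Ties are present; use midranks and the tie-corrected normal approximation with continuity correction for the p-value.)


Step 1: Combine and sort all 10 observations; assign midranks.
sorted (value, group): (14,X), (16,X), (25,X), (25,Y), (26,X), (27,X), (30,Y), (32,Y), (33,Y), (34,Y)
ranks: 14->1, 16->2, 25->3.5, 25->3.5, 26->5, 27->6, 30->7, 32->8, 33->9, 34->10
Step 2: Rank sum for X: R1 = 1 + 2 + 3.5 + 5 + 6 = 17.5.
Step 3: U_X = R1 - n1(n1+1)/2 = 17.5 - 5*6/2 = 17.5 - 15 = 2.5.
       U_Y = n1*n2 - U_X = 25 - 2.5 = 22.5.
Step 4: Ties are present, so use the tie-corrected normal approximation (with continuity correction) for the p-value.
Step 5: p-value = 0.046533; compare to alpha = 0.05. reject H0.

U_X = 2.5, p = 0.046533, reject H0 at alpha = 0.05.


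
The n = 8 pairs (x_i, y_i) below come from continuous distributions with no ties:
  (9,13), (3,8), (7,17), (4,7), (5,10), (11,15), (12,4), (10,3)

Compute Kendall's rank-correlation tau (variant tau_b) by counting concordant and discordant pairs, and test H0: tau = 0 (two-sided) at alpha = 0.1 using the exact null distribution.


Step 1: Enumerate the 28 unordered pairs (i,j) with i<j and classify each by sign(x_j-x_i) * sign(y_j-y_i).
  (1,2):dx=-6,dy=-5->C; (1,3):dx=-2,dy=+4->D; (1,4):dx=-5,dy=-6->C; (1,5):dx=-4,dy=-3->C
  (1,6):dx=+2,dy=+2->C; (1,7):dx=+3,dy=-9->D; (1,8):dx=+1,dy=-10->D; (2,3):dx=+4,dy=+9->C
  (2,4):dx=+1,dy=-1->D; (2,5):dx=+2,dy=+2->C; (2,6):dx=+8,dy=+7->C; (2,7):dx=+9,dy=-4->D
  (2,8):dx=+7,dy=-5->D; (3,4):dx=-3,dy=-10->C; (3,5):dx=-2,dy=-7->C; (3,6):dx=+4,dy=-2->D
  (3,7):dx=+5,dy=-13->D; (3,8):dx=+3,dy=-14->D; (4,5):dx=+1,dy=+3->C; (4,6):dx=+7,dy=+8->C
  (4,7):dx=+8,dy=-3->D; (4,8):dx=+6,dy=-4->D; (5,6):dx=+6,dy=+5->C; (5,7):dx=+7,dy=-6->D
  (5,8):dx=+5,dy=-7->D; (6,7):dx=+1,dy=-11->D; (6,8):dx=-1,dy=-12->C; (7,8):dx=-2,dy=-1->C
Step 2: C = 14, D = 14, total pairs = 28.
Step 3: tau = (C - D)/(n(n-1)/2) = (14 - 14)/28 = 0.000000.
Step 4: Exact two-sided p-value (enumerate n! = 40320 permutations of y under H0): p = 1.000000.
Step 5: alpha = 0.1. fail to reject H0.

tau_b = 0.0000 (C=14, D=14), p = 1.000000, fail to reject H0.


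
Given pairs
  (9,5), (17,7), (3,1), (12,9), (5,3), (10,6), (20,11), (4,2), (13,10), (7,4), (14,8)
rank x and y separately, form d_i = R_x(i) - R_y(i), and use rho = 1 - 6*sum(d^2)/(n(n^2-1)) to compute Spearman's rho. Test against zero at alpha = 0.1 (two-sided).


Step 1: Rank x and y separately (midranks; no ties here).
rank(x): 9->5, 17->10, 3->1, 12->7, 5->3, 10->6, 20->11, 4->2, 13->8, 7->4, 14->9
rank(y): 5->5, 7->7, 1->1, 9->9, 3->3, 6->6, 11->11, 2->2, 10->10, 4->4, 8->8
Step 2: d_i = R_x(i) - R_y(i); compute d_i^2.
  (5-5)^2=0, (10-7)^2=9, (1-1)^2=0, (7-9)^2=4, (3-3)^2=0, (6-6)^2=0, (11-11)^2=0, (2-2)^2=0, (8-10)^2=4, (4-4)^2=0, (9-8)^2=1
sum(d^2) = 18.
Step 3: rho = 1 - 6*18 / (11*(11^2 - 1)) = 1 - 108/1320 = 0.918182.
Step 4: Under H0, t = rho * sqrt((n-2)/(1-rho^2)) = 6.9531 ~ t(9).
Step 5: Two-sided p-value from the t-distribution with 9 df = 0.000067.
Step 6: alpha = 0.1. reject H0.

rho = 0.9182, p = 0.000067, reject H0 at alpha = 0.1.


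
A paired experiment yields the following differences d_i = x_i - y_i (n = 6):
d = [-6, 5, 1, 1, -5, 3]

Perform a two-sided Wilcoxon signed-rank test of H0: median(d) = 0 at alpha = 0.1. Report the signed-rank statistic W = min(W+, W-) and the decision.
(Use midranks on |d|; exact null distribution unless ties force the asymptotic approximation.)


Step 1: Drop any zero differences (none here) and take |d_i|.
|d| = [6, 5, 1, 1, 5, 3]
Step 2: Midrank |d_i| (ties get averaged ranks).
ranks: |6|->6, |5|->4.5, |1|->1.5, |1|->1.5, |5|->4.5, |3|->3
Step 3: Attach original signs; sum ranks with positive sign and with negative sign.
W+ = 4.5 + 1.5 + 1.5 + 3 = 10.5
W- = 6 + 4.5 = 10.5
(Check: W+ + W- = 21 should equal n(n+1)/2 = 21.)
Step 4: Test statistic W = min(W+, W-) = 10.5.
Step 5: Ties in |d|, so use the tie-corrected normal approximation.
        E[W] = n(n+1)/4 = 6*7/4 = 10.5.
        Tie groups: |d|=1 (t=2), |d|=5 (t=2); sum(t^3 - t) = 12.
        Var[W] = n(n+1)(2n+1)/24 - sum(t^3-t)/48 = 546/24 - 12/48 = 22.5.
        z = (W - E[W]) / sqrt(Var[W]) = (10.5 - 10.5) / 4.7434 = 0.0000.
        Two-sided p = 2*Phi(z) = 1.000000.
Step 6: alpha = 0.1. fail to reject H0.

W+ = 10.5, W- = 10.5, W = min = 10.5, p = 1.000000, fail to reject H0.


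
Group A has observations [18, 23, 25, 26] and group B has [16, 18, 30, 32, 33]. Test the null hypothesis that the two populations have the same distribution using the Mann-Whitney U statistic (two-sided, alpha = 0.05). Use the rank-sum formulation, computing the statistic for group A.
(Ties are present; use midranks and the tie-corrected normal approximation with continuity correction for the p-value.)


Step 1: Combine and sort all 9 observations; assign midranks.
sorted (value, group): (16,Y), (18,X), (18,Y), (23,X), (25,X), (26,X), (30,Y), (32,Y), (33,Y)
ranks: 16->1, 18->2.5, 18->2.5, 23->4, 25->5, 26->6, 30->7, 32->8, 33->9
Step 2: Rank sum for X: R1 = 2.5 + 4 + 5 + 6 = 17.5.
Step 3: U_X = R1 - n1(n1+1)/2 = 17.5 - 4*5/2 = 17.5 - 10 = 7.5.
       U_Y = n1*n2 - U_X = 20 - 7.5 = 12.5.
Step 4: Ties are present, so use the tie-corrected normal approximation (with continuity correction) for the p-value.
Step 5: p-value = 0.622753; compare to alpha = 0.05. fail to reject H0.

U_X = 7.5, p = 0.622753, fail to reject H0 at alpha = 0.05.


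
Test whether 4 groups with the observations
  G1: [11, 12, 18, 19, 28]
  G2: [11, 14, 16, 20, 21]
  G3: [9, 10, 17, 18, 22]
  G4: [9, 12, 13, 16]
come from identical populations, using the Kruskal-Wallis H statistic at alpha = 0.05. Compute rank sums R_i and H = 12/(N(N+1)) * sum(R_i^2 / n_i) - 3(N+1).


Step 1: Combine all N = 19 observations and assign midranks.
sorted (value, group, rank): (9,G3,1.5), (9,G4,1.5), (10,G3,3), (11,G1,4.5), (11,G2,4.5), (12,G1,6.5), (12,G4,6.5), (13,G4,8), (14,G2,9), (16,G2,10.5), (16,G4,10.5), (17,G3,12), (18,G1,13.5), (18,G3,13.5), (19,G1,15), (20,G2,16), (21,G2,17), (22,G3,18), (28,G1,19)
Step 2: Sum ranks within each group.
R_1 = 58.5 (n_1 = 5)
R_2 = 57 (n_2 = 5)
R_3 = 48 (n_3 = 5)
R_4 = 26.5 (n_4 = 4)
Step 3: H = 12/(N(N+1)) * sum(R_i^2/n_i) - 3(N+1)
     = 12/(19*20) * (58.5^2/5 + 57^2/5 + 48^2/5 + 26.5^2/4) - 3*20
     = 0.031579 * 1970.61 - 60
     = 2.229868.
Step 4: Ties present; correction factor C = 1 - 30/(19^3 - 19) = 0.995614. Corrected H = 2.229868 / 0.995614 = 2.239692.
Step 5: Under H0, H ~ chi^2(3); p-value = 0.524173.
Step 6: alpha = 0.05. fail to reject H0.

H = 2.2397, df = 3, p = 0.524173, fail to reject H0.


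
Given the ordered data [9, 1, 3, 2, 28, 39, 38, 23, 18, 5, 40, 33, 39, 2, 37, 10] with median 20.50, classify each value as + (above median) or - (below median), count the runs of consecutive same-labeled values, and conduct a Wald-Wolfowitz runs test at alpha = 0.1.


Step 1: Compute median = 20.50; label A = above, B = below.
Labels in order: BBBBAAAABBAAABAB  (n_A = 8, n_B = 8)
Step 2: Count runs R = 7.
Step 3: Under H0 (random ordering), E[R] = 2*n_A*n_B/(n_A+n_B) + 1 = 2*8*8/16 + 1 = 9.0000.
        Var[R] = 2*n_A*n_B*(2*n_A*n_B - n_A - n_B) / ((n_A+n_B)^2 * (n_A+n_B-1)) = 14336/3840 = 3.7333.
        SD[R] = 1.9322.
Step 4: Continuity-corrected z = (R + 0.5 - E[R]) / SD[R] = (7 + 0.5 - 9.0000) / 1.9322 = -0.7763.
Step 5: Two-sided p-value via normal approximation = 2*(1 - Phi(|z|)) = 0.437558.
Step 6: alpha = 0.1. fail to reject H0.

R = 7, z = -0.7763, p = 0.437558, fail to reject H0.


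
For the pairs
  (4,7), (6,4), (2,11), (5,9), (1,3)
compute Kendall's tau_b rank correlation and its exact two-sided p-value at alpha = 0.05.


Step 1: Enumerate the 10 unordered pairs (i,j) with i<j and classify each by sign(x_j-x_i) * sign(y_j-y_i).
  (1,2):dx=+2,dy=-3->D; (1,3):dx=-2,dy=+4->D; (1,4):dx=+1,dy=+2->C; (1,5):dx=-3,dy=-4->C
  (2,3):dx=-4,dy=+7->D; (2,4):dx=-1,dy=+5->D; (2,5):dx=-5,dy=-1->C; (3,4):dx=+3,dy=-2->D
  (3,5):dx=-1,dy=-8->C; (4,5):dx=-4,dy=-6->C
Step 2: C = 5, D = 5, total pairs = 10.
Step 3: tau = (C - D)/(n(n-1)/2) = (5 - 5)/10 = 0.000000.
Step 4: Exact two-sided p-value (enumerate n! = 120 permutations of y under H0): p = 1.000000.
Step 5: alpha = 0.05. fail to reject H0.

tau_b = 0.0000 (C=5, D=5), p = 1.000000, fail to reject H0.


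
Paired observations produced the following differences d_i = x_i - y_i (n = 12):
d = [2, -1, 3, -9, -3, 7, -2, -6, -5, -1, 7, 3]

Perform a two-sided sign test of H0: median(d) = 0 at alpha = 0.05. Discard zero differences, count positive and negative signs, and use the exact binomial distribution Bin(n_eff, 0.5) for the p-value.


Step 1: Discard zero differences. Original n = 12; n_eff = number of nonzero differences = 12.
Nonzero differences (with sign): +2, -1, +3, -9, -3, +7, -2, -6, -5, -1, +7, +3
Step 2: Count signs: positive = 5, negative = 7.
Step 3: Under H0: P(positive) = 0.5, so the number of positives S ~ Bin(12, 0.5).
Step 4: Two-sided exact p-value = sum of Bin(12,0.5) probabilities at or below the observed probability = 0.774414.
Step 5: alpha = 0.05. fail to reject H0.

n_eff = 12, pos = 5, neg = 7, p = 0.774414, fail to reject H0.


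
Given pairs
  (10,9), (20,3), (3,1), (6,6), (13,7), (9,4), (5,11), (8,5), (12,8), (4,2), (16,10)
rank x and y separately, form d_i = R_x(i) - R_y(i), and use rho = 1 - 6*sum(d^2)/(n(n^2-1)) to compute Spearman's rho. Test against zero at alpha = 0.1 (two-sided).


Step 1: Rank x and y separately (midranks; no ties here).
rank(x): 10->7, 20->11, 3->1, 6->4, 13->9, 9->6, 5->3, 8->5, 12->8, 4->2, 16->10
rank(y): 9->9, 3->3, 1->1, 6->6, 7->7, 4->4, 11->11, 5->5, 8->8, 2->2, 10->10
Step 2: d_i = R_x(i) - R_y(i); compute d_i^2.
  (7-9)^2=4, (11-3)^2=64, (1-1)^2=0, (4-6)^2=4, (9-7)^2=4, (6-4)^2=4, (3-11)^2=64, (5-5)^2=0, (8-8)^2=0, (2-2)^2=0, (10-10)^2=0
sum(d^2) = 144.
Step 3: rho = 1 - 6*144 / (11*(11^2 - 1)) = 1 - 864/1320 = 0.345455.
Step 4: Under H0, t = rho * sqrt((n-2)/(1-rho^2)) = 1.1044 ~ t(9).
Step 5: Two-sided p-value from the t-distribution with 9 df = 0.298089.
Step 6: alpha = 0.1. fail to reject H0.

rho = 0.3455, p = 0.298089, fail to reject H0 at alpha = 0.1.


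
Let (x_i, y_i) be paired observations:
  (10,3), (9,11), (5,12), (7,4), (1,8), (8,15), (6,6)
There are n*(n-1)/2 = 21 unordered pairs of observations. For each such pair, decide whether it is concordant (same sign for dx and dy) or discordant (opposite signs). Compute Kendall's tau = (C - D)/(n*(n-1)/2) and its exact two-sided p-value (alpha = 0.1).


Step 1: Enumerate the 21 unordered pairs (i,j) with i<j and classify each by sign(x_j-x_i) * sign(y_j-y_i).
  (1,2):dx=-1,dy=+8->D; (1,3):dx=-5,dy=+9->D; (1,4):dx=-3,dy=+1->D; (1,5):dx=-9,dy=+5->D
  (1,6):dx=-2,dy=+12->D; (1,7):dx=-4,dy=+3->D; (2,3):dx=-4,dy=+1->D; (2,4):dx=-2,dy=-7->C
  (2,5):dx=-8,dy=-3->C; (2,6):dx=-1,dy=+4->D; (2,7):dx=-3,dy=-5->C; (3,4):dx=+2,dy=-8->D
  (3,5):dx=-4,dy=-4->C; (3,6):dx=+3,dy=+3->C; (3,7):dx=+1,dy=-6->D; (4,5):dx=-6,dy=+4->D
  (4,6):dx=+1,dy=+11->C; (4,7):dx=-1,dy=+2->D; (5,6):dx=+7,dy=+7->C; (5,7):dx=+5,dy=-2->D
  (6,7):dx=-2,dy=-9->C
Step 2: C = 8, D = 13, total pairs = 21.
Step 3: tau = (C - D)/(n(n-1)/2) = (8 - 13)/21 = -0.238095.
Step 4: Exact two-sided p-value (enumerate n! = 5040 permutations of y under H0): p = 0.561905.
Step 5: alpha = 0.1. fail to reject H0.

tau_b = -0.2381 (C=8, D=13), p = 0.561905, fail to reject H0.


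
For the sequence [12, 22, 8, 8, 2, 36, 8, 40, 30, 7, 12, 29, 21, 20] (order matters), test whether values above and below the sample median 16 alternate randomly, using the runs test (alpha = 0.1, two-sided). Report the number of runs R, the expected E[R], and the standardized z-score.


Step 1: Compute median = 16; label A = above, B = below.
Labels in order: BABBBABAABBAAA  (n_A = 7, n_B = 7)
Step 2: Count runs R = 8.
Step 3: Under H0 (random ordering), E[R] = 2*n_A*n_B/(n_A+n_B) + 1 = 2*7*7/14 + 1 = 8.0000.
        Var[R] = 2*n_A*n_B*(2*n_A*n_B - n_A - n_B) / ((n_A+n_B)^2 * (n_A+n_B-1)) = 8232/2548 = 3.2308.
        SD[R] = 1.7974.
Step 4: R = E[R], so z = 0 with no continuity correction.
Step 5: Two-sided p-value via normal approximation = 2*(1 - Phi(|z|)) = 1.000000.
Step 6: alpha = 0.1. fail to reject H0.

R = 8, z = 0.0000, p = 1.000000, fail to reject H0.


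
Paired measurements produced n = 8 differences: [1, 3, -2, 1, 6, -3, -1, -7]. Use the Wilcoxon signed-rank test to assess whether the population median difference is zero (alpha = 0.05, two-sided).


Step 1: Drop any zero differences (none here) and take |d_i|.
|d| = [1, 3, 2, 1, 6, 3, 1, 7]
Step 2: Midrank |d_i| (ties get averaged ranks).
ranks: |1|->2, |3|->5.5, |2|->4, |1|->2, |6|->7, |3|->5.5, |1|->2, |7|->8
Step 3: Attach original signs; sum ranks with positive sign and with negative sign.
W+ = 2 + 5.5 + 2 + 7 = 16.5
W- = 4 + 5.5 + 2 + 8 = 19.5
(Check: W+ + W- = 36 should equal n(n+1)/2 = 36.)
Step 4: Test statistic W = min(W+, W-) = 16.5.
Step 5: Ties in |d|, so use the tie-corrected normal approximation.
        E[W] = n(n+1)/4 = 8*9/4 = 18.
        Tie groups: |d|=1 (t=3), |d|=3 (t=2); sum(t^3 - t) = 30.
        Var[W] = n(n+1)(2n+1)/24 - sum(t^3-t)/48 = 1224/24 - 30/48 = 50.375.
        z = (W - E[W]) / sqrt(Var[W]) = (16.5 - 18) / 7.0975 = -0.2113.
        Two-sided p = 2*Phi(z) = 0.832621.
Step 6: alpha = 0.05. fail to reject H0.

W+ = 16.5, W- = 19.5, W = min = 16.5, p = 0.832621, fail to reject H0.


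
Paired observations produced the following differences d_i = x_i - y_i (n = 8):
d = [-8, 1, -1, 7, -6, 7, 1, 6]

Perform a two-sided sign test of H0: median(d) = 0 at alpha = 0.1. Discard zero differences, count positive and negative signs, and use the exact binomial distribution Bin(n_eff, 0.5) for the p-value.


Step 1: Discard zero differences. Original n = 8; n_eff = number of nonzero differences = 8.
Nonzero differences (with sign): -8, +1, -1, +7, -6, +7, +1, +6
Step 2: Count signs: positive = 5, negative = 3.
Step 3: Under H0: P(positive) = 0.5, so the number of positives S ~ Bin(8, 0.5).
Step 4: Two-sided exact p-value = sum of Bin(8,0.5) probabilities at or below the observed probability = 0.726562.
Step 5: alpha = 0.1. fail to reject H0.

n_eff = 8, pos = 5, neg = 3, p = 0.726562, fail to reject H0.


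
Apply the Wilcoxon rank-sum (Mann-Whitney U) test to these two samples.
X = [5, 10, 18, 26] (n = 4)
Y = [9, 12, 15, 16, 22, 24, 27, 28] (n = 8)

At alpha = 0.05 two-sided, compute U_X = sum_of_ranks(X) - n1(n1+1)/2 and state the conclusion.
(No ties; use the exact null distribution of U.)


Step 1: Combine and sort all 12 observations; assign midranks.
sorted (value, group): (5,X), (9,Y), (10,X), (12,Y), (15,Y), (16,Y), (18,X), (22,Y), (24,Y), (26,X), (27,Y), (28,Y)
ranks: 5->1, 9->2, 10->3, 12->4, 15->5, 16->6, 18->7, 22->8, 24->9, 26->10, 27->11, 28->12
Step 2: Rank sum for X: R1 = 1 + 3 + 7 + 10 = 21.
Step 3: U_X = R1 - n1(n1+1)/2 = 21 - 4*5/2 = 21 - 10 = 11.
       U_Y = n1*n2 - U_X = 32 - 11 = 21.
Step 4: No ties, so the exact null distribution of U (based on enumerating the C(12,4) = 495 equally likely rank assignments) gives the two-sided p-value.
Step 5: p-value = 0.460606; compare to alpha = 0.05. fail to reject H0.

U_X = 11, p = 0.460606, fail to reject H0 at alpha = 0.05.


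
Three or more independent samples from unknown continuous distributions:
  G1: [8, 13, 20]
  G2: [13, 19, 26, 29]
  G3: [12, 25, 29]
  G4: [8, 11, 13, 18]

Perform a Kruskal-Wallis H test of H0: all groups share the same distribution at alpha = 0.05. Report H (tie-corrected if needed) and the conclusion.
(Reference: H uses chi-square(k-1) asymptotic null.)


Step 1: Combine all N = 14 observations and assign midranks.
sorted (value, group, rank): (8,G1,1.5), (8,G4,1.5), (11,G4,3), (12,G3,4), (13,G1,6), (13,G2,6), (13,G4,6), (18,G4,8), (19,G2,9), (20,G1,10), (25,G3,11), (26,G2,12), (29,G2,13.5), (29,G3,13.5)
Step 2: Sum ranks within each group.
R_1 = 17.5 (n_1 = 3)
R_2 = 40.5 (n_2 = 4)
R_3 = 28.5 (n_3 = 3)
R_4 = 18.5 (n_4 = 4)
Step 3: H = 12/(N(N+1)) * sum(R_i^2/n_i) - 3(N+1)
     = 12/(14*15) * (17.5^2/3 + 40.5^2/4 + 28.5^2/3 + 18.5^2/4) - 3*15
     = 0.057143 * 868.458 - 45
     = 4.626190.
Step 4: Ties present; correction factor C = 1 - 36/(14^3 - 14) = 0.986813. Corrected H = 4.626190 / 0.986813 = 4.688010.
Step 5: Under H0, H ~ chi^2(3); p-value = 0.196121.
Step 6: alpha = 0.05. fail to reject H0.

H = 4.6880, df = 3, p = 0.196121, fail to reject H0.


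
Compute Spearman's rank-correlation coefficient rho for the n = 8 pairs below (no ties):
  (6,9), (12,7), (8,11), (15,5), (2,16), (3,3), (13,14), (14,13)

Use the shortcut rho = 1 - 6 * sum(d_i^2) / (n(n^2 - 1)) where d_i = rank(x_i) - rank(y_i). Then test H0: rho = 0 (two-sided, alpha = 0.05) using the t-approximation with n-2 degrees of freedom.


Step 1: Rank x and y separately (midranks; no ties here).
rank(x): 6->3, 12->5, 8->4, 15->8, 2->1, 3->2, 13->6, 14->7
rank(y): 9->4, 7->3, 11->5, 5->2, 16->8, 3->1, 14->7, 13->6
Step 2: d_i = R_x(i) - R_y(i); compute d_i^2.
  (3-4)^2=1, (5-3)^2=4, (4-5)^2=1, (8-2)^2=36, (1-8)^2=49, (2-1)^2=1, (6-7)^2=1, (7-6)^2=1
sum(d^2) = 94.
Step 3: rho = 1 - 6*94 / (8*(8^2 - 1)) = 1 - 564/504 = -0.119048.
Step 4: Under H0, t = rho * sqrt((n-2)/(1-rho^2)) = -0.2937 ~ t(6).
Step 5: Two-sided p-value from the t-distribution with 6 df = 0.778886.
Step 6: alpha = 0.05. fail to reject H0.

rho = -0.1190, p = 0.778886, fail to reject H0 at alpha = 0.05.


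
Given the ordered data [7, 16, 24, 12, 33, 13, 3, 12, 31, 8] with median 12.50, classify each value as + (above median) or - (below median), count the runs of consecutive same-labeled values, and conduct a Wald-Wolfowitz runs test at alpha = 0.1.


Step 1: Compute median = 12.50; label A = above, B = below.
Labels in order: BAABAABBAB  (n_A = 5, n_B = 5)
Step 2: Count runs R = 7.
Step 3: Under H0 (random ordering), E[R] = 2*n_A*n_B/(n_A+n_B) + 1 = 2*5*5/10 + 1 = 6.0000.
        Var[R] = 2*n_A*n_B*(2*n_A*n_B - n_A - n_B) / ((n_A+n_B)^2 * (n_A+n_B-1)) = 2000/900 = 2.2222.
        SD[R] = 1.4907.
Step 4: Continuity-corrected z = (R - 0.5 - E[R]) / SD[R] = (7 - 0.5 - 6.0000) / 1.4907 = 0.3354.
Step 5: Two-sided p-value via normal approximation = 2*(1 - Phi(|z|)) = 0.737316.
Step 6: alpha = 0.1. fail to reject H0.

R = 7, z = 0.3354, p = 0.737316, fail to reject H0.


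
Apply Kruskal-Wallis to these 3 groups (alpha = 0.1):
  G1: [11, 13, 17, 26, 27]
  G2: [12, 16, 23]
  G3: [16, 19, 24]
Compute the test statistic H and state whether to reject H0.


Step 1: Combine all N = 11 observations and assign midranks.
sorted (value, group, rank): (11,G1,1), (12,G2,2), (13,G1,3), (16,G2,4.5), (16,G3,4.5), (17,G1,6), (19,G3,7), (23,G2,8), (24,G3,9), (26,G1,10), (27,G1,11)
Step 2: Sum ranks within each group.
R_1 = 31 (n_1 = 5)
R_2 = 14.5 (n_2 = 3)
R_3 = 20.5 (n_3 = 3)
Step 3: H = 12/(N(N+1)) * sum(R_i^2/n_i) - 3(N+1)
     = 12/(11*12) * (31^2/5 + 14.5^2/3 + 20.5^2/3) - 3*12
     = 0.090909 * 402.367 - 36
     = 0.578788.
Step 4: Ties present; correction factor C = 1 - 6/(11^3 - 11) = 0.995455. Corrected H = 0.578788 / 0.995455 = 0.581431.
Step 5: Under H0, H ~ chi^2(2); p-value = 0.747728.
Step 6: alpha = 0.1. fail to reject H0.

H = 0.5814, df = 2, p = 0.747728, fail to reject H0.


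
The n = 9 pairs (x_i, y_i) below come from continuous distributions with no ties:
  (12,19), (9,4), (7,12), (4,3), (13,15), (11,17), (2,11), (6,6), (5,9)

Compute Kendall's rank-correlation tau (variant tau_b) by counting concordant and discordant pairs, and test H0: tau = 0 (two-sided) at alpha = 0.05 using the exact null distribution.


Step 1: Enumerate the 36 unordered pairs (i,j) with i<j and classify each by sign(x_j-x_i) * sign(y_j-y_i).
  (1,2):dx=-3,dy=-15->C; (1,3):dx=-5,dy=-7->C; (1,4):dx=-8,dy=-16->C; (1,5):dx=+1,dy=-4->D
  (1,6):dx=-1,dy=-2->C; (1,7):dx=-10,dy=-8->C; (1,8):dx=-6,dy=-13->C; (1,9):dx=-7,dy=-10->C
  (2,3):dx=-2,dy=+8->D; (2,4):dx=-5,dy=-1->C; (2,5):dx=+4,dy=+11->C; (2,6):dx=+2,dy=+13->C
  (2,7):dx=-7,dy=+7->D; (2,8):dx=-3,dy=+2->D; (2,9):dx=-4,dy=+5->D; (3,4):dx=-3,dy=-9->C
  (3,5):dx=+6,dy=+3->C; (3,6):dx=+4,dy=+5->C; (3,7):dx=-5,dy=-1->C; (3,8):dx=-1,dy=-6->C
  (3,9):dx=-2,dy=-3->C; (4,5):dx=+9,dy=+12->C; (4,6):dx=+7,dy=+14->C; (4,7):dx=-2,dy=+8->D
  (4,8):dx=+2,dy=+3->C; (4,9):dx=+1,dy=+6->C; (5,6):dx=-2,dy=+2->D; (5,7):dx=-11,dy=-4->C
  (5,8):dx=-7,dy=-9->C; (5,9):dx=-8,dy=-6->C; (6,7):dx=-9,dy=-6->C; (6,8):dx=-5,dy=-11->C
  (6,9):dx=-6,dy=-8->C; (7,8):dx=+4,dy=-5->D; (7,9):dx=+3,dy=-2->D; (8,9):dx=-1,dy=+3->D
Step 2: C = 26, D = 10, total pairs = 36.
Step 3: tau = (C - D)/(n(n-1)/2) = (26 - 10)/36 = 0.444444.
Step 4: Exact two-sided p-value (enumerate n! = 362880 permutations of y under H0): p = 0.119439.
Step 5: alpha = 0.05. fail to reject H0.

tau_b = 0.4444 (C=26, D=10), p = 0.119439, fail to reject H0.


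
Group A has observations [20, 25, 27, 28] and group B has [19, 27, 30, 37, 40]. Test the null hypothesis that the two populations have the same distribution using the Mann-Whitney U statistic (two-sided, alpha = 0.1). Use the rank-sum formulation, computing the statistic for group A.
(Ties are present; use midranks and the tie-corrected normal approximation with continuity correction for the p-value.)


Step 1: Combine and sort all 9 observations; assign midranks.
sorted (value, group): (19,Y), (20,X), (25,X), (27,X), (27,Y), (28,X), (30,Y), (37,Y), (40,Y)
ranks: 19->1, 20->2, 25->3, 27->4.5, 27->4.5, 28->6, 30->7, 37->8, 40->9
Step 2: Rank sum for X: R1 = 2 + 3 + 4.5 + 6 = 15.5.
Step 3: U_X = R1 - n1(n1+1)/2 = 15.5 - 4*5/2 = 15.5 - 10 = 5.5.
       U_Y = n1*n2 - U_X = 20 - 5.5 = 14.5.
Step 4: Ties are present, so use the tie-corrected normal approximation (with continuity correction) for the p-value.
Step 5: p-value = 0.325163; compare to alpha = 0.1. fail to reject H0.

U_X = 5.5, p = 0.325163, fail to reject H0 at alpha = 0.1.


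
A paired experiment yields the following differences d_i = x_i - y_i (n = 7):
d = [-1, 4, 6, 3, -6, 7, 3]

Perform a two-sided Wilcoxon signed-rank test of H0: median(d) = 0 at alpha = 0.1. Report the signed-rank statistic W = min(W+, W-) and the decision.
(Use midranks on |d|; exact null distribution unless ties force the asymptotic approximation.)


Step 1: Drop any zero differences (none here) and take |d_i|.
|d| = [1, 4, 6, 3, 6, 7, 3]
Step 2: Midrank |d_i| (ties get averaged ranks).
ranks: |1|->1, |4|->4, |6|->5.5, |3|->2.5, |6|->5.5, |7|->7, |3|->2.5
Step 3: Attach original signs; sum ranks with positive sign and with negative sign.
W+ = 4 + 5.5 + 2.5 + 7 + 2.5 = 21.5
W- = 1 + 5.5 = 6.5
(Check: W+ + W- = 28 should equal n(n+1)/2 = 28.)
Step 4: Test statistic W = min(W+, W-) = 6.5.
Step 5: Ties in |d|, so use the tie-corrected normal approximation.
        E[W] = n(n+1)/4 = 7*8/4 = 14.
        Tie groups: |d|=3 (t=2), |d|=6 (t=2); sum(t^3 - t) = 12.
        Var[W] = n(n+1)(2n+1)/24 - sum(t^3-t)/48 = 840/24 - 12/48 = 34.75.
        z = (W - E[W]) / sqrt(Var[W]) = (6.5 - 14) / 5.8949 = -1.2723.
        Two-sided p = 2*Phi(z) = 0.203272.
Step 6: alpha = 0.1. fail to reject H0.

W+ = 21.5, W- = 6.5, W = min = 6.5, p = 0.203272, fail to reject H0.


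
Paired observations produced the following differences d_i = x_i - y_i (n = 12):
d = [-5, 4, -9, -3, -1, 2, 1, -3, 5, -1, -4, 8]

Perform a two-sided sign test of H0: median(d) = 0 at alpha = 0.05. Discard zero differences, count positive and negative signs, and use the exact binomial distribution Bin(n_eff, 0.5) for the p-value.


Step 1: Discard zero differences. Original n = 12; n_eff = number of nonzero differences = 12.
Nonzero differences (with sign): -5, +4, -9, -3, -1, +2, +1, -3, +5, -1, -4, +8
Step 2: Count signs: positive = 5, negative = 7.
Step 3: Under H0: P(positive) = 0.5, so the number of positives S ~ Bin(12, 0.5).
Step 4: Two-sided exact p-value = sum of Bin(12,0.5) probabilities at or below the observed probability = 0.774414.
Step 5: alpha = 0.05. fail to reject H0.

n_eff = 12, pos = 5, neg = 7, p = 0.774414, fail to reject H0.


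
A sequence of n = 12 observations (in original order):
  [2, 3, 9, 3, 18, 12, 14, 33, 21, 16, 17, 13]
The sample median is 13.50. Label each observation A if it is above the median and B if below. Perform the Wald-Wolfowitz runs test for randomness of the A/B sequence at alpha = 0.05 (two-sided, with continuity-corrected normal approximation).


Step 1: Compute median = 13.50; label A = above, B = below.
Labels in order: BBBBABAAAAAB  (n_A = 6, n_B = 6)
Step 2: Count runs R = 5.
Step 3: Under H0 (random ordering), E[R] = 2*n_A*n_B/(n_A+n_B) + 1 = 2*6*6/12 + 1 = 7.0000.
        Var[R] = 2*n_A*n_B*(2*n_A*n_B - n_A - n_B) / ((n_A+n_B)^2 * (n_A+n_B-1)) = 4320/1584 = 2.7273.
        SD[R] = 1.6514.
Step 4: Continuity-corrected z = (R + 0.5 - E[R]) / SD[R] = (5 + 0.5 - 7.0000) / 1.6514 = -0.9083.
Step 5: Two-sided p-value via normal approximation = 2*(1 - Phi(|z|)) = 0.363722.
Step 6: alpha = 0.05. fail to reject H0.

R = 5, z = -0.9083, p = 0.363722, fail to reject H0.


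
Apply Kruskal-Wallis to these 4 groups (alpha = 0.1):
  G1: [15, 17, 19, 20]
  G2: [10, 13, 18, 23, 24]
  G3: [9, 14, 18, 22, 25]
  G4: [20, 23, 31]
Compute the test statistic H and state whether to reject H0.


Step 1: Combine all N = 17 observations and assign midranks.
sorted (value, group, rank): (9,G3,1), (10,G2,2), (13,G2,3), (14,G3,4), (15,G1,5), (17,G1,6), (18,G2,7.5), (18,G3,7.5), (19,G1,9), (20,G1,10.5), (20,G4,10.5), (22,G3,12), (23,G2,13.5), (23,G4,13.5), (24,G2,15), (25,G3,16), (31,G4,17)
Step 2: Sum ranks within each group.
R_1 = 30.5 (n_1 = 4)
R_2 = 41 (n_2 = 5)
R_3 = 40.5 (n_3 = 5)
R_4 = 41 (n_4 = 3)
Step 3: H = 12/(N(N+1)) * sum(R_i^2/n_i) - 3(N+1)
     = 12/(17*18) * (30.5^2/4 + 41^2/5 + 40.5^2/5 + 41^2/3) - 3*18
     = 0.039216 * 1457.15 - 54
     = 3.142974.
Step 4: Ties present; correction factor C = 1 - 18/(17^3 - 17) = 0.996324. Corrected H = 3.142974 / 0.996324 = 3.154572.
Step 5: Under H0, H ~ chi^2(3); p-value = 0.368402.
Step 6: alpha = 0.1. fail to reject H0.

H = 3.1546, df = 3, p = 0.368402, fail to reject H0.


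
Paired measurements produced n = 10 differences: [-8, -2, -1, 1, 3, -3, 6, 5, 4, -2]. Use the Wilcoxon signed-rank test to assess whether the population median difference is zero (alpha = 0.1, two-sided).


Step 1: Drop any zero differences (none here) and take |d_i|.
|d| = [8, 2, 1, 1, 3, 3, 6, 5, 4, 2]
Step 2: Midrank |d_i| (ties get averaged ranks).
ranks: |8|->10, |2|->3.5, |1|->1.5, |1|->1.5, |3|->5.5, |3|->5.5, |6|->9, |5|->8, |4|->7, |2|->3.5
Step 3: Attach original signs; sum ranks with positive sign and with negative sign.
W+ = 1.5 + 5.5 + 9 + 8 + 7 = 31
W- = 10 + 3.5 + 1.5 + 5.5 + 3.5 = 24
(Check: W+ + W- = 55 should equal n(n+1)/2 = 55.)
Step 4: Test statistic W = min(W+, W-) = 24.
Step 5: Ties in |d|, so use the tie-corrected normal approximation.
        E[W] = n(n+1)/4 = 10*11/4 = 27.5.
        Tie groups: |d|=1 (t=2), |d|=2 (t=2), |d|=3 (t=2); sum(t^3 - t) = 18.
        Var[W] = n(n+1)(2n+1)/24 - sum(t^3-t)/48 = 2310/24 - 18/48 = 95.875.
        z = (W - E[W]) / sqrt(Var[W]) = (24 - 27.5) / 9.7916 = -0.3575.
        Two-sided p = 2*Phi(z) = 0.720755.
Step 6: alpha = 0.1. fail to reject H0.

W+ = 31, W- = 24, W = min = 24, p = 0.720755, fail to reject H0.


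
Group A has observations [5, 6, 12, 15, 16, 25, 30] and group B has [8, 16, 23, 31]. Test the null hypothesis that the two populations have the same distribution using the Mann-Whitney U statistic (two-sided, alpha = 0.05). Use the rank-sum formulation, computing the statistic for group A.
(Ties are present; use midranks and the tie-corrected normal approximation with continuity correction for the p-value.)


Step 1: Combine and sort all 11 observations; assign midranks.
sorted (value, group): (5,X), (6,X), (8,Y), (12,X), (15,X), (16,X), (16,Y), (23,Y), (25,X), (30,X), (31,Y)
ranks: 5->1, 6->2, 8->3, 12->4, 15->5, 16->6.5, 16->6.5, 23->8, 25->9, 30->10, 31->11
Step 2: Rank sum for X: R1 = 1 + 2 + 4 + 5 + 6.5 + 9 + 10 = 37.5.
Step 3: U_X = R1 - n1(n1+1)/2 = 37.5 - 7*8/2 = 37.5 - 28 = 9.5.
       U_Y = n1*n2 - U_X = 28 - 9.5 = 18.5.
Step 4: Ties are present, so use the tie-corrected normal approximation (with continuity correction) for the p-value.
Step 5: p-value = 0.448659; compare to alpha = 0.05. fail to reject H0.

U_X = 9.5, p = 0.448659, fail to reject H0 at alpha = 0.05.


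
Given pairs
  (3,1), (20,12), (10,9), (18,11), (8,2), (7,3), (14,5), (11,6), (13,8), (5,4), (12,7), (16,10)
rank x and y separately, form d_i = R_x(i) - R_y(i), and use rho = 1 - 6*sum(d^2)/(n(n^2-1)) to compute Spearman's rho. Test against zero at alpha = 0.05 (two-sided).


Step 1: Rank x and y separately (midranks; no ties here).
rank(x): 3->1, 20->12, 10->5, 18->11, 8->4, 7->3, 14->9, 11->6, 13->8, 5->2, 12->7, 16->10
rank(y): 1->1, 12->12, 9->9, 11->11, 2->2, 3->3, 5->5, 6->6, 8->8, 4->4, 7->7, 10->10
Step 2: d_i = R_x(i) - R_y(i); compute d_i^2.
  (1-1)^2=0, (12-12)^2=0, (5-9)^2=16, (11-11)^2=0, (4-2)^2=4, (3-3)^2=0, (9-5)^2=16, (6-6)^2=0, (8-8)^2=0, (2-4)^2=4, (7-7)^2=0, (10-10)^2=0
sum(d^2) = 40.
Step 3: rho = 1 - 6*40 / (12*(12^2 - 1)) = 1 - 240/1716 = 0.860140.
Step 4: Under H0, t = rho * sqrt((n-2)/(1-rho^2)) = 5.3327 ~ t(10).
Step 5: Two-sided p-value from the t-distribution with 10 df = 0.000332.
Step 6: alpha = 0.05. reject H0.

rho = 0.8601, p = 0.000332, reject H0 at alpha = 0.05.


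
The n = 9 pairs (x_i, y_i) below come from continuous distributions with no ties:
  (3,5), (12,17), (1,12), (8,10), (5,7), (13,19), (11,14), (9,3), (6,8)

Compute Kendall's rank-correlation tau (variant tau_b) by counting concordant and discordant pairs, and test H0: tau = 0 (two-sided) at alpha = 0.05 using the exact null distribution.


Step 1: Enumerate the 36 unordered pairs (i,j) with i<j and classify each by sign(x_j-x_i) * sign(y_j-y_i).
  (1,2):dx=+9,dy=+12->C; (1,3):dx=-2,dy=+7->D; (1,4):dx=+5,dy=+5->C; (1,5):dx=+2,dy=+2->C
  (1,6):dx=+10,dy=+14->C; (1,7):dx=+8,dy=+9->C; (1,8):dx=+6,dy=-2->D; (1,9):dx=+3,dy=+3->C
  (2,3):dx=-11,dy=-5->C; (2,4):dx=-4,dy=-7->C; (2,5):dx=-7,dy=-10->C; (2,6):dx=+1,dy=+2->C
  (2,7):dx=-1,dy=-3->C; (2,8):dx=-3,dy=-14->C; (2,9):dx=-6,dy=-9->C; (3,4):dx=+7,dy=-2->D
  (3,5):dx=+4,dy=-5->D; (3,6):dx=+12,dy=+7->C; (3,7):dx=+10,dy=+2->C; (3,8):dx=+8,dy=-9->D
  (3,9):dx=+5,dy=-4->D; (4,5):dx=-3,dy=-3->C; (4,6):dx=+5,dy=+9->C; (4,7):dx=+3,dy=+4->C
  (4,8):dx=+1,dy=-7->D; (4,9):dx=-2,dy=-2->C; (5,6):dx=+8,dy=+12->C; (5,7):dx=+6,dy=+7->C
  (5,8):dx=+4,dy=-4->D; (5,9):dx=+1,dy=+1->C; (6,7):dx=-2,dy=-5->C; (6,8):dx=-4,dy=-16->C
  (6,9):dx=-7,dy=-11->C; (7,8):dx=-2,dy=-11->C; (7,9):dx=-5,dy=-6->C; (8,9):dx=-3,dy=+5->D
Step 2: C = 27, D = 9, total pairs = 36.
Step 3: tau = (C - D)/(n(n-1)/2) = (27 - 9)/36 = 0.500000.
Step 4: Exact two-sided p-value (enumerate n! = 362880 permutations of y under H0): p = 0.075176.
Step 5: alpha = 0.05. fail to reject H0.

tau_b = 0.5000 (C=27, D=9), p = 0.075176, fail to reject H0.


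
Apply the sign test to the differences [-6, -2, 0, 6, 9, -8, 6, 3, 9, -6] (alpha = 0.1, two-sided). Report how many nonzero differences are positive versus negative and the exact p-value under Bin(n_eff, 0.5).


Step 1: Discard zero differences. Original n = 10; n_eff = number of nonzero differences = 9.
Nonzero differences (with sign): -6, -2, +6, +9, -8, +6, +3, +9, -6
Step 2: Count signs: positive = 5, negative = 4.
Step 3: Under H0: P(positive) = 0.5, so the number of positives S ~ Bin(9, 0.5).
Step 4: Two-sided exact p-value = sum of Bin(9,0.5) probabilities at or below the observed probability = 1.000000.
Step 5: alpha = 0.1. fail to reject H0.

n_eff = 9, pos = 5, neg = 4, p = 1.000000, fail to reject H0.
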